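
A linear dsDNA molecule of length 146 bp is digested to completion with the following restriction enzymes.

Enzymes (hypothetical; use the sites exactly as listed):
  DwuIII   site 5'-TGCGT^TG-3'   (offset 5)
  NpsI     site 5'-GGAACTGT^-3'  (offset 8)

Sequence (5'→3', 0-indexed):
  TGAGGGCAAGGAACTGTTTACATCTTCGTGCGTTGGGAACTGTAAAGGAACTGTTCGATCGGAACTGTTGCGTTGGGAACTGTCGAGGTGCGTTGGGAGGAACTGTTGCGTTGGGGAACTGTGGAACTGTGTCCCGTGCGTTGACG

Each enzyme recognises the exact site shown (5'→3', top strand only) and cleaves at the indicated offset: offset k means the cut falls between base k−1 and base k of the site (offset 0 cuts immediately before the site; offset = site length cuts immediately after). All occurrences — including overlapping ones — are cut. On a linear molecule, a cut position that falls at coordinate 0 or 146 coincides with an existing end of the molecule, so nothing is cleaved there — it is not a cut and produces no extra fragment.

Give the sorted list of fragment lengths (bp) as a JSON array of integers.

[5,5,5,8,10,10,10,11,11,11,13,14,16,17]

Scan for sites:
  DwuIII (TGCGTTG, off=5): starts [28, 68, 88, 106, 136] → cuts [33, 73, 93, 111, 141]
  NpsI (GGAACTGT, off=8): starts [9, 35, 46, 60, 75, 98, 114, 122] → cuts [17, 43, 54, 68, 83, 106, 122, 130]

All cut coordinates (distinct, sorted): [17, 33, 43, 54, 68, 73, 83, 93, 106, 111, 122, 130, 141]

Fragments:
  [0,17): 17 bp
  [17,33): 16 bp
  [33,43): 10 bp
  [43,54): 11 bp
  [54,68): 14 bp
  [68,73): 5 bp
  [73,83): 10 bp
  [83,93): 10 bp
  [93,106): 13 bp
  [106,111): 5 bp
  [111,122): 11 bp
  [122,130): 8 bp
  [130,141): 11 bp
  [141,146): 5 bp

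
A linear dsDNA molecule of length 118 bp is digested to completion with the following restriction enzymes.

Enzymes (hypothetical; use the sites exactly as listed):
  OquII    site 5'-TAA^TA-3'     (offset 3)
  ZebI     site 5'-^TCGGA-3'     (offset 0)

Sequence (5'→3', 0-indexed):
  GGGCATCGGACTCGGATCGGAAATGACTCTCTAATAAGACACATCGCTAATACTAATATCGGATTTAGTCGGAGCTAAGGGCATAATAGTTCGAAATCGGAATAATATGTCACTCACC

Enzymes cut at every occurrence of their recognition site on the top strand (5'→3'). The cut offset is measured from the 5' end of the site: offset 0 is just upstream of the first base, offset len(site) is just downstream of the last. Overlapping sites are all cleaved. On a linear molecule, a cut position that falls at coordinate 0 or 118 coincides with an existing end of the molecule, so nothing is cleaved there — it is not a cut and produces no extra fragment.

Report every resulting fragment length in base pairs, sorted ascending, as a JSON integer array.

[2,5,5,6,6,9,10,10,13,16,18,18]

Scan for sites:
  OquII TAATA/3: at [31, 47, 53, 83, 102] ⇒ [34, 50, 56, 86, 105]
  ZebI TCGGA/0: at [5, 11, 16, 58, 68, 96] ⇒ [5, 11, 16, 58, 68, 96]

All cut coordinates (distinct, sorted): [5, 11, 16, 34, 50, 56, 58, 68, 86, 96, 105]

Fragments:
  [0,5): 5 bp
  [5,11): 6 bp
  [11,16): 5 bp
  [16,34): 18 bp
  [34,50): 16 bp
  [50,56): 6 bp
  [56,58): 2 bp
  [58,68): 10 bp
  [68,86): 18 bp
  [86,96): 10 bp
  [96,105): 9 bp
  [105,118): 13 bp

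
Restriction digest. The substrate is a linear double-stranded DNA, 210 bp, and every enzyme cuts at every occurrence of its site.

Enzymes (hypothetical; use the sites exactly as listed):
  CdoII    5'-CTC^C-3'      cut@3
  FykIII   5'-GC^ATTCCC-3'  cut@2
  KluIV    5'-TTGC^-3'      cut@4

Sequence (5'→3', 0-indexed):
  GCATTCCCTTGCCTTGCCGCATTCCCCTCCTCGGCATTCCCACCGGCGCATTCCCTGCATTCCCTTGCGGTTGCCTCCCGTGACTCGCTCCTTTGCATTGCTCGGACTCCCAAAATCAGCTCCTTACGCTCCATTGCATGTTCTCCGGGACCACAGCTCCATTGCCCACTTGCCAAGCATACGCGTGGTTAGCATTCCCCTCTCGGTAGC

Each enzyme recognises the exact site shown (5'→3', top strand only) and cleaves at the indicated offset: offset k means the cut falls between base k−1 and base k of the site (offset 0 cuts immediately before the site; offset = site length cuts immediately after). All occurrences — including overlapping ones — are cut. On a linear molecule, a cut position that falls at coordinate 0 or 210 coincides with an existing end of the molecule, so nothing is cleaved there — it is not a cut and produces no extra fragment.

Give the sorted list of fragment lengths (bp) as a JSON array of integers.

Per-enzyme occurrences:
  CdoII CTCC/3: at [26, 74, 87, 106, 119, 128, 142, 156] ⇒ [29, 77, 90, 109, 122, 131, 145, 159]
  FykIII GCATTCCC/2: at [0, 18, 33, 47, 56, 191] ⇒ [2, 20, 35, 49, 58, 193]
  KluIV TTGC/4: at [8, 13, 64, 70, 92, 97, 133, 161, 169] ⇒ [12, 17, 68, 74, 96, 101, 137, 165, 173]

Pooled cuts: [2, 12, 17, 20, 29, 35, 49, 58, 68, 74, 77, 90, 96, 101, 109, 122, 131, 137, 145, 159, 165, 173, 193]

Fragment lengths:
  [0,2): 2 bp
  [2,12): 10 bp
  [12,17): 5 bp
  [17,20): 3 bp
  [20,29): 9 bp
  [29,35): 6 bp
  [35,49): 14 bp
  [49,58): 9 bp
  [58,68): 10 bp
  [68,74): 6 bp
  [74,77): 3 bp
  [77,90): 13 bp
  [90,96): 6 bp
  [96,101): 5 bp
  [101,109): 8 bp
  [109,122): 13 bp
  [122,131): 9 bp
  [131,137): 6 bp
  [137,145): 8 bp
  [145,159): 14 bp
  [159,165): 6 bp
  [165,173): 8 bp
  [173,193): 20 bp
  [193,210): 17 bp

[2,3,3,5,5,6,6,6,6,6,8,8,8,9,9,9,10,10,13,13,14,14,17,20]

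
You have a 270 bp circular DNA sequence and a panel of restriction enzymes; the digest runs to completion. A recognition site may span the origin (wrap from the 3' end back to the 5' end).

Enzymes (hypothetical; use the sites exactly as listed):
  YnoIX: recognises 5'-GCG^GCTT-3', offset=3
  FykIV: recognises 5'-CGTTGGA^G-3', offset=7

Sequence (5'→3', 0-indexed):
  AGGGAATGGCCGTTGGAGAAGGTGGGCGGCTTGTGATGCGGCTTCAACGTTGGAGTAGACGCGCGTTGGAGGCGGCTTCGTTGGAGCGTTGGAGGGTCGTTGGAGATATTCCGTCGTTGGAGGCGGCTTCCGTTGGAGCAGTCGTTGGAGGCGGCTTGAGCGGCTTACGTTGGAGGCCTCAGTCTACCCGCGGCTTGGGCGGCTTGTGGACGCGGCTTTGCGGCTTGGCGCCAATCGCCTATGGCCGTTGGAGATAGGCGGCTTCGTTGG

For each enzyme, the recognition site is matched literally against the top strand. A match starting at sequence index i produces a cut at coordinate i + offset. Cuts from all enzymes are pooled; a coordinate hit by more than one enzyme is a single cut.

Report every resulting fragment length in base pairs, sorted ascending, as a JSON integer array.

[4,4,4,8,8,8,9,9,11,11,11,11,12,12,12,12,13,14,16,16,17,18,30]

Per-enzyme occurrences:
  YnoIX (GCGGCTT, off=3): starts [25, 37, 71, 122, 150, 159, 189, 198, 211, 219, 257] → cuts [28, 40, 74, 125, 153, 162, 192, 201, 214, 222, 260]
  FykIV (CGTTGGAG, off=7): starts [10, 47, 63, 78, 86, 97, 114, 130, 142, 167, 245, 264] → cuts [1, 17, 54, 70, 85, 93, 104, 121, 137, 149, 174, 252]

Pooled cuts: [1, 17, 28, 40, 54, 70, 74, 85, 93, 104, 121, 125, 137, 149, 153, 162, 174, 192, 201, 214, 222, 252, 260]

Fragment lengths:
  1→17: 16 bp
  17→28: 11 bp
  28→40: 12 bp
  40→54: 14 bp
  54→70: 16 bp
  70→74: 4 bp
  74→85: 11 bp
  85→93: 8 bp
  93→104: 11 bp
  104→121: 17 bp
  121→125: 4 bp
  125→137: 12 bp
  137→149: 12 bp
  149→153: 4 bp
  153→162: 9 bp
  162→174: 12 bp
  174→192: 18 bp
  192→201: 9 bp
  201→214: 13 bp
  214→222: 8 bp
  222→252: 30 bp
  252→260: 8 bp
  260→1 (wrap): 270-260+1 = 11 bp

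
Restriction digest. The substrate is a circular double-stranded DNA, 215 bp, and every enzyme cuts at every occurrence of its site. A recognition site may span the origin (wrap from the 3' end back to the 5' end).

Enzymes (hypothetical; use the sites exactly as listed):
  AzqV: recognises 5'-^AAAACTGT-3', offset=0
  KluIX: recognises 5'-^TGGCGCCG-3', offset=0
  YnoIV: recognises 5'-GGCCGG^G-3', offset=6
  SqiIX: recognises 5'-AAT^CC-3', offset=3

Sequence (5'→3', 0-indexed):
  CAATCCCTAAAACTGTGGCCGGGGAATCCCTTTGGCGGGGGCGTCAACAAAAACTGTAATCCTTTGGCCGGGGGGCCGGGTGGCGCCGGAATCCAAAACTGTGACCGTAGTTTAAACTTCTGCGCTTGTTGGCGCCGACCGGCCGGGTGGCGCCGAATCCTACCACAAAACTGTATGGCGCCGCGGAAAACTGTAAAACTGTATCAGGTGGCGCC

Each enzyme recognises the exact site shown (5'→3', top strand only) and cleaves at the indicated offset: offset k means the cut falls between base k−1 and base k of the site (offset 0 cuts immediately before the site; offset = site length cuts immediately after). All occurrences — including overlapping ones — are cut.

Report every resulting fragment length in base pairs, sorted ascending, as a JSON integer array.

Scan for sites:
  AzqV AAAACTGT/0: at [8, 49, 94, 166, 186, 194] ⇒ [8, 49, 94, 166, 186, 194]
  KluIX TGGCGCCG/0: at [80, 129, 147, 175] ⇒ [80, 129, 147, 175]
  YnoIV GGCCGGG/6: at [16, 65, 73, 140] ⇒ [22, 71, 79, 146]
  SqiIX AATCC/3: at [1, 24, 57, 89, 155] ⇒ [4, 27, 60, 92, 158]

All cut coordinates (distinct, sorted): [4, 8, 22, 27, 49, 60, 71, 79, 80, 92, 94, 129, 146, 147, 158, 166, 175, 186, 194]

Fragment lengths:
  4→8: 4 bp
  8→22: 14 bp
  22→27: 5 bp
  27→49: 22 bp
  49→60: 11 bp
  60→71: 11 bp
  71→79: 8 bp
  79→80: 1 bp
  80→92: 12 bp
  92→94: 2 bp
  94→129: 35 bp
  129→146: 17 bp
  146→147: 1 bp
  147→158: 11 bp
  158→166: 8 bp
  166→175: 9 bp
  175→186: 11 bp
  186→194: 8 bp
  194→4 (wrap): 215-194+4 = 25 bp

[1,1,2,4,5,8,8,8,9,11,11,11,11,12,14,17,22,25,35]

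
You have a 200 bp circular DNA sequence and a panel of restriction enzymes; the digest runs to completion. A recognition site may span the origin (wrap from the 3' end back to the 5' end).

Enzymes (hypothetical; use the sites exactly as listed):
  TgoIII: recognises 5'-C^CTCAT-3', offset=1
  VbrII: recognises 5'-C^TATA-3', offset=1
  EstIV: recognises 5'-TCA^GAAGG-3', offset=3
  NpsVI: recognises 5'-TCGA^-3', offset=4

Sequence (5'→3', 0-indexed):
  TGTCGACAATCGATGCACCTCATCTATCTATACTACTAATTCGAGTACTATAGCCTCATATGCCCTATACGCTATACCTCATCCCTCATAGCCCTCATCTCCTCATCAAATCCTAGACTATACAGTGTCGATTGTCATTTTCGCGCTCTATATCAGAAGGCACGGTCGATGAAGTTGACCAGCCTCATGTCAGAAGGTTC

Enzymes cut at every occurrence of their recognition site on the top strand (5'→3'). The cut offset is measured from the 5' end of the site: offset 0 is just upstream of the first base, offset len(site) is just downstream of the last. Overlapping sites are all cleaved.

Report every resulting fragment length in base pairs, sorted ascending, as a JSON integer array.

Site scan:
  TgoIII CCTCAT/1: at [17, 53, 76, 83, 92, 100, 182] ⇒ [18, 54, 77, 84, 93, 101, 183]
  VbrII CTATA/1: at [27, 47, 64, 71, 117, 147] ⇒ [28, 48, 65, 72, 118, 148]
  EstIV TCAGAAGG/3: at [152, 189] ⇒ [155, 192]
  NpsVI TCGA/4: at [2, 9, 40, 127, 165] ⇒ [6, 13, 44, 131, 169]

All cut coordinates (distinct, sorted): [6, 13, 18, 28, 44, 48, 54, 65, 72, 77, 84, 93, 101, 118, 131, 148, 155, 169, 183, 192]

Fragments:
  6→13: 7 bp
  13→18: 5 bp
  18→28: 10 bp
  28→44: 16 bp
  44→48: 4 bp
  48→54: 6 bp
  54→65: 11 bp
  65→72: 7 bp
  72→77: 5 bp
  77→84: 7 bp
  84→93: 9 bp
  93→101: 8 bp
  101→118: 17 bp
  118→131: 13 bp
  131→148: 17 bp
  148→155: 7 bp
  155→169: 14 bp
  169→183: 14 bp
  183→192: 9 bp
  192→6 (wrap): 200-192+6 = 14 bp

[4,5,5,6,7,7,7,7,8,9,9,10,11,13,14,14,14,16,17,17]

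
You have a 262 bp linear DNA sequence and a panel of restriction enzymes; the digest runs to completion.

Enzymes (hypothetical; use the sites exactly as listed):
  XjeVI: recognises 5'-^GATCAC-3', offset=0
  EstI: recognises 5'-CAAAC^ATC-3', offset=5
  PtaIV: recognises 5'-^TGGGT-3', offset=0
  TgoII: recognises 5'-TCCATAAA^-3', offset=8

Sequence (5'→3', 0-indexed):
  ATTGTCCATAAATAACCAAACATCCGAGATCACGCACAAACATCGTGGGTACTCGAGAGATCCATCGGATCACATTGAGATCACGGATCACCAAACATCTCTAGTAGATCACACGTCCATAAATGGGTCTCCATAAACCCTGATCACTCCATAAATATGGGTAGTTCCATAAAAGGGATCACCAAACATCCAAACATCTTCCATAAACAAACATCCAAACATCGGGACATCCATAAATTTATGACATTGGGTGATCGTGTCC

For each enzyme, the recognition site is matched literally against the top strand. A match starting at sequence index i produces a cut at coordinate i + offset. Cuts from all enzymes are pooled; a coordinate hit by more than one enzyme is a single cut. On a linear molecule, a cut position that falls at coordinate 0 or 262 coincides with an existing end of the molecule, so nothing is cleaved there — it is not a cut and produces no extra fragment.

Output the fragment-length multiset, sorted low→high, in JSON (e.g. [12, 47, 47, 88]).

[2,3,4,4,5,6,7,8,8,9,10,10,11,11,11,12,12,14,14,14,15,16,17,17,22]

Site scan:
  XjeVI GATCAC/0: at [27, 67, 78, 85, 106, 141, 176] ⇒ [27, 67, 78, 85, 106, 141, 176]
  EstI CAAACATC/5: at [16, 36, 91, 182, 190, 207, 215] ⇒ [21, 41, 96, 187, 195, 212, 220]
  PtaIV TGGGT/0: at [45, 123, 157, 247] ⇒ [45, 123, 157, 247]
  TgoII TCCATAAA/8: at [4, 115, 129, 147, 165, 199, 229] ⇒ [12, 123, 137, 155, 173, 207, 237]

Pooled cuts: [12, 21, 27, 41, 45, 67, 78, 85, 96, 106, 123, 137, 141, 155, 157, 173, 176, 187, 195, 207, 212, 220, 237, 247]

Fragment lengths:
  [0,12): 12 bp
  [12,21): 9 bp
  [21,27): 6 bp
  [27,41): 14 bp
  [41,45): 4 bp
  [45,67): 22 bp
  [67,78): 11 bp
  [78,85): 7 bp
  [85,96): 11 bp
  [96,106): 10 bp
  [106,123): 17 bp
  [123,137): 14 bp
  [137,141): 4 bp
  [141,155): 14 bp
  [155,157): 2 bp
  [157,173): 16 bp
  [173,176): 3 bp
  [176,187): 11 bp
  [187,195): 8 bp
  [195,207): 12 bp
  [207,212): 5 bp
  [212,220): 8 bp
  [220,237): 17 bp
  [237,247): 10 bp
  [247,262): 15 bp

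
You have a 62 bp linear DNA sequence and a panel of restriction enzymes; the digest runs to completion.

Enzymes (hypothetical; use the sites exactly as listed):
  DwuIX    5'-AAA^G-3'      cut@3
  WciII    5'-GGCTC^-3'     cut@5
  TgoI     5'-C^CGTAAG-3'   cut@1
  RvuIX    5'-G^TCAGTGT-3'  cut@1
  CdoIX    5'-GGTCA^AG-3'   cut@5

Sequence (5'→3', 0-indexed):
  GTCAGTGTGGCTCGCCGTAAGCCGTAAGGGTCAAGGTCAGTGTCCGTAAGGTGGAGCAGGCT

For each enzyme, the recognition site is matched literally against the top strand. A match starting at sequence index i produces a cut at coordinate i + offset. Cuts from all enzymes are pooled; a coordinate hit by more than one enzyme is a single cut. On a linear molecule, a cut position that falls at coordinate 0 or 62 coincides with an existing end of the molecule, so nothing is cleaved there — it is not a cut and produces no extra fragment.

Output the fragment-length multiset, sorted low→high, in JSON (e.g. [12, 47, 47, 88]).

[1,2,3,7,8,11,12,18]

Scan for sites:
  DwuIX (AAAG, off=3): no sites
  WciII (GGCTC, off=5): starts [8] → cuts [13]
  TgoI (CCGTAAG, off=1): starts [14, 21, 43] → cuts [15, 22, 44]
  RvuIX (GTCAGTGT, off=1): starts [0, 35] → cuts [1, 36]
  CdoIX (GGTCAAG, off=5): starts [28] → cuts [33]

All cut coordinates (distinct, sorted): [1, 13, 15, 22, 33, 36, 44]

Fragments:
  [0,1): 1 bp
  [1,13): 12 bp
  [13,15): 2 bp
  [15,22): 7 bp
  [22,33): 11 bp
  [33,36): 3 bp
  [36,44): 8 bp
  [44,62): 18 bp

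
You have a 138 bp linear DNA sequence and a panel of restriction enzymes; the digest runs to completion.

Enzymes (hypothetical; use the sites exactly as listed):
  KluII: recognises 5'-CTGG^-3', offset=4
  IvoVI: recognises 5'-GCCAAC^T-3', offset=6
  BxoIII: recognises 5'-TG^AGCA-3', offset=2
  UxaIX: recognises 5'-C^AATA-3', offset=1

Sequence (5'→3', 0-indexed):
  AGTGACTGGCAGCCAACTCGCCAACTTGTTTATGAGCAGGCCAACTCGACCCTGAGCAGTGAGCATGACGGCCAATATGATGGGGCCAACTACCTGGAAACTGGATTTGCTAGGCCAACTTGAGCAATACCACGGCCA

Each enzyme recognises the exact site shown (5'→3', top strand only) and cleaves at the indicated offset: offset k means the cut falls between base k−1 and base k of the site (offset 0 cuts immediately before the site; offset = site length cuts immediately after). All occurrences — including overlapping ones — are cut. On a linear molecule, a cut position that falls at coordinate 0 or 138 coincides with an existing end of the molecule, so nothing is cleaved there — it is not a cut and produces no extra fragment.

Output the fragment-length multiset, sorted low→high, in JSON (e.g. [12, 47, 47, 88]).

[3,3,7,7,7,8,8,9,9,9,11,12,13,15,17]

Scan for sites:
  KluII (CTGG, off=4): starts [5, 93, 100] → cuts [9, 97, 104]
  IvoVI (GCCAACT, off=6): starts [11, 19, 39, 84, 113] → cuts [17, 25, 45, 90, 119]
  BxoIII (TGAGCA, off=2): starts [32, 52, 59, 120] → cuts [34, 54, 61, 122]
  UxaIX (CAATA, off=1): starts [72, 124] → cuts [73, 125]

Pooled cuts: [9, 17, 25, 34, 45, 54, 61, 73, 90, 97, 104, 119, 122, 125]

Fragments:
  [0,9): 9 bp
  [9,17): 8 bp
  [17,25): 8 bp
  [25,34): 9 bp
  [34,45): 11 bp
  [45,54): 9 bp
  [54,61): 7 bp
  [61,73): 12 bp
  [73,90): 17 bp
  [90,97): 7 bp
  [97,104): 7 bp
  [104,119): 15 bp
  [119,122): 3 bp
  [122,125): 3 bp
  [125,138): 13 bp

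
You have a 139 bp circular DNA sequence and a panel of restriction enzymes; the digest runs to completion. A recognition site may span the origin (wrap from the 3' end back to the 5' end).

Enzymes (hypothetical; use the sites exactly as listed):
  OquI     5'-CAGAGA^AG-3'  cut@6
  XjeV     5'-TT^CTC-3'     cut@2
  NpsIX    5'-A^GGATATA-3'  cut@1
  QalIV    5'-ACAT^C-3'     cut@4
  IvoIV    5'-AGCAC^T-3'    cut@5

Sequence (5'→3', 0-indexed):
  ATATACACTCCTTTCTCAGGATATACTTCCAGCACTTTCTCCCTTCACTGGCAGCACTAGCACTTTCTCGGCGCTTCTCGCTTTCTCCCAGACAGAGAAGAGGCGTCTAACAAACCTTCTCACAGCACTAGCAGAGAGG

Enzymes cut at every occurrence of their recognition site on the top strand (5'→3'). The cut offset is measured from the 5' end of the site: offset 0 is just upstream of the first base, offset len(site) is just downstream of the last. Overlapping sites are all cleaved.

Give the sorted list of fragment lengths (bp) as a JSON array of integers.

Scan for sites:
  OquI CAGAGAAG/6: at [92] ⇒ [98]
  XjeV TTCTC/2: at [12, 36, 64, 74, 82, 116] ⇒ [14, 38, 66, 76, 84, 118]
  NpsIX AGGATATA/1: at [17, 136] ⇒ [18, 137]
  QalIV (ACATC, off=4): no sites
  IvoIV AGCACT/5: at [30, 52, 58, 123] ⇒ [35, 57, 63, 128]

Pooled cuts: [14, 18, 35, 38, 57, 63, 66, 76, 84, 98, 118, 128, 137]

Fragment lengths:
  14→18: 4 bp
  18→35: 17 bp
  35→38: 3 bp
  38→57: 19 bp
  57→63: 6 bp
  63→66: 3 bp
  66→76: 10 bp
  76→84: 8 bp
  84→98: 14 bp
  98→118: 20 bp
  118→128: 10 bp
  128→137: 9 bp
  137→14 (wrap): 139-137+14 = 16 bp

[3,3,4,6,8,9,10,10,14,16,17,19,20]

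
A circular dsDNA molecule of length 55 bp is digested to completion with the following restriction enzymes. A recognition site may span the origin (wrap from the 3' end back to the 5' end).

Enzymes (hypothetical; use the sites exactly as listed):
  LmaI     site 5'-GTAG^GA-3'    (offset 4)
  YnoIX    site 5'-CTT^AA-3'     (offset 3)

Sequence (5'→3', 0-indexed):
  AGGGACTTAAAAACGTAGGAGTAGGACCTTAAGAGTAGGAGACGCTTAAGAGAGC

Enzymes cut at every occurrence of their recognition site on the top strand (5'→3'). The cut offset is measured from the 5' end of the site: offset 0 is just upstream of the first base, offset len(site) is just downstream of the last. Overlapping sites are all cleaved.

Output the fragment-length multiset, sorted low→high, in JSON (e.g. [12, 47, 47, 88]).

Per-enzyme occurrences:
  LmaI (GTAGGA, off=4): starts [14, 20, 34] → cuts [18, 24, 38]
  YnoIX (CTTAA, off=3): starts [5, 27, 44] → cuts [8, 30, 47]

Pooled cuts: [8, 18, 24, 30, 38, 47]

Fragments:
  8→18: 10 bp
  18→24: 6 bp
  24→30: 6 bp
  30→38: 8 bp
  38→47: 9 bp
  47→8 (wrap): 55-47+8 = 16 bp

[6,6,8,9,10,16]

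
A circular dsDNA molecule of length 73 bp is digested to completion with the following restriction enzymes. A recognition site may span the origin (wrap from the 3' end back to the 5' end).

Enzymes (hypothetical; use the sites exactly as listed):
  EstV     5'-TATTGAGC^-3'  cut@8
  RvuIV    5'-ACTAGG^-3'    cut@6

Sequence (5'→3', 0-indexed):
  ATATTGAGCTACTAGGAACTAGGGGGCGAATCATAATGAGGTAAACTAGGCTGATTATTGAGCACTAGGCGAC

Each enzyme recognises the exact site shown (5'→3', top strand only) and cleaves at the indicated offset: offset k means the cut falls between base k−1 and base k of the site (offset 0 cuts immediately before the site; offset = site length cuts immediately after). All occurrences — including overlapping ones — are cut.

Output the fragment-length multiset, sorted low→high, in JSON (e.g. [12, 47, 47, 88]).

Scan for sites:
  EstV TATTGAGC/8: at [1, 55] ⇒ [9, 63]
  RvuIV ACTAGG/6: at [10, 17, 44, 63] ⇒ [16, 23, 50, 69]

Pooled cuts: [9, 16, 23, 50, 63, 69]

Fragment lengths:
  9→16: 7 bp
  16→23: 7 bp
  23→50: 27 bp
  50→63: 13 bp
  63→69: 6 bp
  69→9 (wrap): 73-69+9 = 13 bp

[6,7,7,13,13,27]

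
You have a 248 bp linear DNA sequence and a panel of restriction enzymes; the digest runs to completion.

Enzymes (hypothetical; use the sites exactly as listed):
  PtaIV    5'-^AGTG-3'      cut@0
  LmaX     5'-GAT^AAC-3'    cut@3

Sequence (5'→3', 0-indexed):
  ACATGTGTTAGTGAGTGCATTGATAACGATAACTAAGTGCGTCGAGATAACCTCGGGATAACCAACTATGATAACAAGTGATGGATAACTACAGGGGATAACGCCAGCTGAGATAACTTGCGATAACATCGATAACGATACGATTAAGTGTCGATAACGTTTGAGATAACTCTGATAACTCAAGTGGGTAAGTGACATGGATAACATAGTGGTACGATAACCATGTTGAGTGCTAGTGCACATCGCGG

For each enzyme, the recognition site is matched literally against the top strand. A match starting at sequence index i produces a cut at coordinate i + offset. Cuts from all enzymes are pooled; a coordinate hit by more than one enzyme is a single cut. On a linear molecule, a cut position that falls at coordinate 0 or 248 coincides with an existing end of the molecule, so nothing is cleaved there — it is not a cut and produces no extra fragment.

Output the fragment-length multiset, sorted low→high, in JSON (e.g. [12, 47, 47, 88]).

Scan for sites:
  PtaIV (AGTG, off=0): starts [9, 13, 35, 76, 146, 182, 190, 207, 228, 234] → cuts [9, 13, 35, 76, 146, 182, 190, 207, 228, 234]
  LmaX (GATAAC, off=3): starts [21, 27, 45, 56, 69, 83, 96, 111, 121, 130, 152, 164, 173, 199, 215] → cuts [24, 30, 48, 59, 72, 86, 99, 114, 124, 133, 155, 167, 176, 202, 218]

Pooled cuts: [9, 13, 24, 30, 35, 48, 59, 72, 76, 86, 99, 114, 124, 133, 146, 155, 167, 176, 182, 190, 202, 207, 218, 228, 234]

Fragments:
  [0,9): 9 bp
  [9,13): 4 bp
  [13,24): 11 bp
  [24,30): 6 bp
  [30,35): 5 bp
  [35,48): 13 bp
  [48,59): 11 bp
  [59,72): 13 bp
  [72,76): 4 bp
  [76,86): 10 bp
  [86,99): 13 bp
  [99,114): 15 bp
  [114,124): 10 bp
  [124,133): 9 bp
  [133,146): 13 bp
  [146,155): 9 bp
  [155,167): 12 bp
  [167,176): 9 bp
  [176,182): 6 bp
  [182,190): 8 bp
  [190,202): 12 bp
  [202,207): 5 bp
  [207,218): 11 bp
  [218,228): 10 bp
  [228,234): 6 bp
  [234,248): 14 bp

[4,4,5,5,6,6,6,8,9,9,9,9,10,10,10,11,11,11,12,12,13,13,13,13,14,15]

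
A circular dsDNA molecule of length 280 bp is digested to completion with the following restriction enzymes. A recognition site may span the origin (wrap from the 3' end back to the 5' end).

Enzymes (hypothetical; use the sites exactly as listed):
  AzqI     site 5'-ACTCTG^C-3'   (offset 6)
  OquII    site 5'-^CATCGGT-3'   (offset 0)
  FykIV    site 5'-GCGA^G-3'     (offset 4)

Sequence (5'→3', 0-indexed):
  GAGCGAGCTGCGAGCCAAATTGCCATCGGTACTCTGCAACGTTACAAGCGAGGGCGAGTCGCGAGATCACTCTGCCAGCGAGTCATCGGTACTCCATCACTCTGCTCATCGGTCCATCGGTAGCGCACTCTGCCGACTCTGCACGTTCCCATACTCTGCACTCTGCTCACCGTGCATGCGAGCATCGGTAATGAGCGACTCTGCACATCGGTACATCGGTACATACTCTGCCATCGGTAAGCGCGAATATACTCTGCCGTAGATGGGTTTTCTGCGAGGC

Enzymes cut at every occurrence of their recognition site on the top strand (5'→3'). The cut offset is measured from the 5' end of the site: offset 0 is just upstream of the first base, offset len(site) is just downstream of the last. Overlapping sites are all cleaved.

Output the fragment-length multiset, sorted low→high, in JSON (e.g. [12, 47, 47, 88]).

Scan for sites:
  AzqI (ACTCTGC, off=6): starts [30, 68, 98, 126, 135, 152, 159, 197, 224, 250] → cuts [36, 74, 104, 132, 141, 158, 165, 203, 230, 256]
  OquII (CATCGGT, off=0): starts [23, 83, 106, 114, 182, 205, 213, 231] → cuts [23, 83, 106, 114, 182, 205, 213, 231]
  FykIV (GCGAG, off=4): starts [2, 9, 47, 53, 60, 77, 177, 273, 278] → cuts [2, 6, 13, 51, 57, 64, 81, 181, 277]

Pooled cuts: [2, 6, 13, 23, 36, 51, 57, 64, 74, 81, 83, 104, 106, 114, 132, 141, 158, 165, 181, 182, 203, 205, 213, 230, 231, 256, 277]

Fragments:
  2→6: 4 bp
  6→13: 7 bp
  13→23: 10 bp
  23→36: 13 bp
  36→51: 15 bp
  51→57: 6 bp
  57→64: 7 bp
  64→74: 10 bp
  74→81: 7 bp
  81→83: 2 bp
  83→104: 21 bp
  104→106: 2 bp
  106→114: 8 bp
  114→132: 18 bp
  132→141: 9 bp
  141→158: 17 bp
  158→165: 7 bp
  165→181: 16 bp
  181→182: 1 bp
  182→203: 21 bp
  203→205: 2 bp
  205→213: 8 bp
  213→230: 17 bp
  230→231: 1 bp
  231→256: 25 bp
  256→277: 21 bp
  277→2 (wrap): 280-277+2 = 5 bp

[1,1,2,2,2,4,5,6,7,7,7,7,8,8,9,10,10,13,15,16,17,17,18,21,21,21,25]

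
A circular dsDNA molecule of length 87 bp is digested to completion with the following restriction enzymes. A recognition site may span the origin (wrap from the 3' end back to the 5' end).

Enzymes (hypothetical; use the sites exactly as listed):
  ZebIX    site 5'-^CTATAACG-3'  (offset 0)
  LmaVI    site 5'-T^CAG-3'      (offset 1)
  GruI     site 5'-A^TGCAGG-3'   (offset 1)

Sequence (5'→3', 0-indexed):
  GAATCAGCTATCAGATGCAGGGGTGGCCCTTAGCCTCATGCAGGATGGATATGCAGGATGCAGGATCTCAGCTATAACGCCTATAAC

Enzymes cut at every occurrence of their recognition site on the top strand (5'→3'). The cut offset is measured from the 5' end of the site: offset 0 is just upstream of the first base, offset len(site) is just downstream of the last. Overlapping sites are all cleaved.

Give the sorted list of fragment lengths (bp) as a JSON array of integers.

[3,4,7,7,9,10,11,13,23]

Scan for sites:
  ZebIX CTATAACG/0: at [71, 80] ⇒ [71, 80]
  LmaVI TCAG/1: at [3, 10, 67] ⇒ [4, 11, 68]
  GruI ATGCAGG/1: at [14, 37, 50, 57] ⇒ [15, 38, 51, 58]

All cut coordinates (distinct, sorted): [4, 11, 15, 38, 51, 58, 68, 71, 80]

Fragments:
  4→11: 7 bp
  11→15: 4 bp
  15→38: 23 bp
  38→51: 13 bp
  51→58: 7 bp
  58→68: 10 bp
  68→71: 3 bp
  71→80: 9 bp
  80→4 (wrap): 87-80+4 = 11 bp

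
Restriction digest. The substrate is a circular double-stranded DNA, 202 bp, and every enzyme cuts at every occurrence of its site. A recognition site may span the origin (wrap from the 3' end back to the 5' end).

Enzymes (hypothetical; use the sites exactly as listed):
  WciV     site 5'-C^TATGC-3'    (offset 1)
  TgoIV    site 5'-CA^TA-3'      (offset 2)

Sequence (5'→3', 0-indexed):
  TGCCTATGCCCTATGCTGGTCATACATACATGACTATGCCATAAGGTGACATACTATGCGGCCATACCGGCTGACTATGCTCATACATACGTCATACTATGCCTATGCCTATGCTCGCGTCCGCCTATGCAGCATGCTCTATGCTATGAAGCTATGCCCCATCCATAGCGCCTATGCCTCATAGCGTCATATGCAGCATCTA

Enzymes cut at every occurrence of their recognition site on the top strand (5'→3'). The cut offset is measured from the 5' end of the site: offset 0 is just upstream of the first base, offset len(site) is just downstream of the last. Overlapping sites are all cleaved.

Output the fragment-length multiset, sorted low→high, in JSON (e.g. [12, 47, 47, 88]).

Per-enzyme occurrences:
  WciV CTATGC/1: at [3, 10, 33, 53, 74, 96, 102, 108, 124, 138, 151, 171, 199] ⇒ [4, 11, 34, 54, 75, 97, 103, 109, 125, 139, 152, 172, 200]
  TgoIV CATA/2: at [20, 24, 39, 49, 62, 81, 85, 92, 163, 179, 187] ⇒ [22, 26, 41, 51, 64, 83, 87, 94, 165, 181, 189]

Pooled cuts: [4, 11, 22, 26, 34, 41, 51, 54, 64, 75, 83, 87, 94, 97, 103, 109, 125, 139, 152, 165, 172, 181, 189, 200]

Fragment lengths:
  4→11: 7 bp
  11→22: 11 bp
  22→26: 4 bp
  26→34: 8 bp
  34→41: 7 bp
  41→51: 10 bp
  51→54: 3 bp
  54→64: 10 bp
  64→75: 11 bp
  75→83: 8 bp
  83→87: 4 bp
  87→94: 7 bp
  94→97: 3 bp
  97→103: 6 bp
  103→109: 6 bp
  109→125: 16 bp
  125→139: 14 bp
  139→152: 13 bp
  152→165: 13 bp
  165→172: 7 bp
  172→181: 9 bp
  181→189: 8 bp
  189→200: 11 bp
  200→4 (wrap): 202-200+4 = 6 bp

[3,3,4,4,6,6,6,7,7,7,7,8,8,8,9,10,10,11,11,11,13,13,14,16]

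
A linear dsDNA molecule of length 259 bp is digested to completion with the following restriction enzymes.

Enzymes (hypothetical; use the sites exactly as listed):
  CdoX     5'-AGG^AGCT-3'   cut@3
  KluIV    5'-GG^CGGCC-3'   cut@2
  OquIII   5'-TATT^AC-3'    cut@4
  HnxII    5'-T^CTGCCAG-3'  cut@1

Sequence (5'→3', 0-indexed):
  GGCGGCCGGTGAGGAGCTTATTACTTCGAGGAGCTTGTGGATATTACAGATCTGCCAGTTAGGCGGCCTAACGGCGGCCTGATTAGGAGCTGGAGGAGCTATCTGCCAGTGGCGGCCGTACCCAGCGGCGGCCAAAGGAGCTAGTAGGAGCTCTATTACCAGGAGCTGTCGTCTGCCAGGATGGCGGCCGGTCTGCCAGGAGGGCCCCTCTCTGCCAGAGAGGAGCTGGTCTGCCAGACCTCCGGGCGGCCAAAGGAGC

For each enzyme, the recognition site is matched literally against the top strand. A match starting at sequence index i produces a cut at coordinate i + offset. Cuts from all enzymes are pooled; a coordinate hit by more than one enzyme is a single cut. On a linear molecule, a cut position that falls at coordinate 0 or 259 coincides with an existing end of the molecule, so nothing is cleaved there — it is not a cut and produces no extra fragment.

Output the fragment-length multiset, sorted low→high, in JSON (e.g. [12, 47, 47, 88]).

[2,6,6,6,7,8,8,9,9,9,9,10,10,10,11,12,12,12,12,13,13,14,16,16,19]

Scan for sites:
  CdoX AGGAGCT/3: at [11, 28, 84, 93, 135, 145, 160, 220] ⇒ [14, 31, 87, 96, 138, 148, 163, 223]
  KluIV GGCGGCC/2: at [0, 61, 72, 110, 126, 182, 244] ⇒ [2, 63, 74, 112, 128, 184, 246]
  OquIII TATTAC/4: at [18, 41, 153] ⇒ [22, 45, 157]
  HnxII TCTGCCAG/1: at [50, 101, 171, 191, 210, 229] ⇒ [51, 102, 172, 192, 211, 230]

Pooled cuts: [2, 14, 22, 31, 45, 51, 63, 74, 87, 96, 102, 112, 128, 138, 148, 157, 163, 172, 184, 192, 211, 223, 230, 246]

Fragment lengths:
  [0,2): 2 bp
  [2,14): 12 bp
  [14,22): 8 bp
  [22,31): 9 bp
  [31,45): 14 bp
  [45,51): 6 bp
  [51,63): 12 bp
  [63,74): 11 bp
  [74,87): 13 bp
  [87,96): 9 bp
  [96,102): 6 bp
  [102,112): 10 bp
  [112,128): 16 bp
  [128,138): 10 bp
  [138,148): 10 bp
  [148,157): 9 bp
  [157,163): 6 bp
  [163,172): 9 bp
  [172,184): 12 bp
  [184,192): 8 bp
  [192,211): 19 bp
  [211,223): 12 bp
  [223,230): 7 bp
  [230,246): 16 bp
  [246,259): 13 bp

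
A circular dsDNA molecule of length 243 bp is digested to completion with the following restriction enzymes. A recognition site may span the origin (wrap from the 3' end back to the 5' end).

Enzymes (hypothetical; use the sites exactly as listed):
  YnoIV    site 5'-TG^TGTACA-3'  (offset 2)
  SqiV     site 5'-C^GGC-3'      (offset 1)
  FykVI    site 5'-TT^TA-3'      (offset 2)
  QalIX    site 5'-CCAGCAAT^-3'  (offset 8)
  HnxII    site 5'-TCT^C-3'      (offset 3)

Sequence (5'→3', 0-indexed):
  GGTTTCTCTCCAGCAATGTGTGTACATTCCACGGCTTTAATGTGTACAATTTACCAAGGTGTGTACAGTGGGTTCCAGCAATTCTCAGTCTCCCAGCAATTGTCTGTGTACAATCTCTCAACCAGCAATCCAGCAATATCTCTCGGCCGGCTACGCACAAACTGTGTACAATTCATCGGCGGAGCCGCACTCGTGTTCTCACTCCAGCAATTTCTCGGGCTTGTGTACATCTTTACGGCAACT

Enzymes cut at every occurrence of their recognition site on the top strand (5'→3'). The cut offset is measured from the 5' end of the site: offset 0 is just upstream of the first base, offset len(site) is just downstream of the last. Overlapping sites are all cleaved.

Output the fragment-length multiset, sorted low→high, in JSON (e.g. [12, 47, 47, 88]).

[1,2,2,2,3,3,3,4,4,4,5,5,6,6,8,8,8,9,9,10,10,10,11,12,12,13,14,16,21,22]

Per-enzyme occurrences:
  YnoIV TGTGTACA/2: at [18, 40, 59, 104, 162, 221] ⇒ [20, 42, 61, 106, 164, 223]
  SqiV CGGC/1: at [31, 143, 147, 176, 235] ⇒ [32, 144, 148, 177, 236]
  FykVI TTTA/2: at [35, 49, 231] ⇒ [37, 51, 233]
  QalIX CCAGCAAT/8: at [9, 74, 92, 121, 129, 203] ⇒ [17, 82, 100, 129, 137, 211]
  HnxII TCTC/3: at [4, 6, 82, 88, 113, 115, 138, 140, 196, 212] ⇒ [7, 9, 85, 91, 116, 118, 141, 143, 199, 215]

Pooled cuts: [7, 9, 17, 20, 32, 37, 42, 51, 61, 82, 85, 91, 100, 106, 116, 118, 129, 137, 141, 143, 144, 148, 164, 177, 199, 211, 215, 223, 233, 236]

Fragments:
  7→9: 2 bp
  9→17: 8 bp
  17→20: 3 bp
  20→32: 12 bp
  32→37: 5 bp
  37→42: 5 bp
  42→51: 9 bp
  51→61: 10 bp
  61→82: 21 bp
  82→85: 3 bp
  85→91: 6 bp
  91→100: 9 bp
  100→106: 6 bp
  106→116: 10 bp
  116→118: 2 bp
  118→129: 11 bp
  129→137: 8 bp
  137→141: 4 bp
  141→143: 2 bp
  143→144: 1 bp
  144→148: 4 bp
  148→164: 16 bp
  164→177: 13 bp
  177→199: 22 bp
  199→211: 12 bp
  211→215: 4 bp
  215→223: 8 bp
  223→233: 10 bp
  233→236: 3 bp
  236→7 (wrap): 243-236+7 = 14 bp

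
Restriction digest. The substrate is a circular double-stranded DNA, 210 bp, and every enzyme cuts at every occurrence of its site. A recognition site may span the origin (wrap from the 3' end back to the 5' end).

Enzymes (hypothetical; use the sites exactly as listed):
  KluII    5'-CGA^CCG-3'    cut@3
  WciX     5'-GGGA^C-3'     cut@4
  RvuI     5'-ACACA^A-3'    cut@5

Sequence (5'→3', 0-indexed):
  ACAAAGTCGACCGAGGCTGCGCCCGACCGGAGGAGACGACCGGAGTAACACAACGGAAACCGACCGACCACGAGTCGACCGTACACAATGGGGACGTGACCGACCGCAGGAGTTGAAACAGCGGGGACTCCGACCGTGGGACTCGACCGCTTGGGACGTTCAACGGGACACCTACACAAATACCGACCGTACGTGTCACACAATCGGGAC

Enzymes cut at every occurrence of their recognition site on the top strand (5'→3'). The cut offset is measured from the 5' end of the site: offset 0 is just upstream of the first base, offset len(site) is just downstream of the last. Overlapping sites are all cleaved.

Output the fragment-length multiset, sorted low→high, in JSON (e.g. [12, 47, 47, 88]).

[4,5,6,7,7,7,8,8,9,9,10,10,11,12,13,13,15,16,16,24]

Per-enzyme occurrences:
  KluII CGACCG/3: at [7, 23, 36, 60, 75, 100, 130, 143, 183] ⇒ [10, 26, 39, 63, 78, 103, 133, 146, 186]
  WciX GGGAC/4: at [90, 123, 137, 152, 164, 205] ⇒ [94, 127, 141, 156, 168, 209]
  RvuI ACACAA/5: at [47, 82, 173, 197, 208] ⇒ [3, 52, 87, 178, 202]

Pooled cuts: [3, 10, 26, 39, 52, 63, 78, 87, 94, 103, 127, 133, 141, 146, 156, 168, 178, 186, 202, 209]

Fragments:
  3→10: 7 bp
  10→26: 16 bp
  26→39: 13 bp
  39→52: 13 bp
  52→63: 11 bp
  63→78: 15 bp
  78→87: 9 bp
  87→94: 7 bp
  94→103: 9 bp
  103→127: 24 bp
  127→133: 6 bp
  133→141: 8 bp
  141→146: 5 bp
  146→156: 10 bp
  156→168: 12 bp
  168→178: 10 bp
  178→186: 8 bp
  186→202: 16 bp
  202→209: 7 bp
  209→3 (wrap): 210-209+3 = 4 bp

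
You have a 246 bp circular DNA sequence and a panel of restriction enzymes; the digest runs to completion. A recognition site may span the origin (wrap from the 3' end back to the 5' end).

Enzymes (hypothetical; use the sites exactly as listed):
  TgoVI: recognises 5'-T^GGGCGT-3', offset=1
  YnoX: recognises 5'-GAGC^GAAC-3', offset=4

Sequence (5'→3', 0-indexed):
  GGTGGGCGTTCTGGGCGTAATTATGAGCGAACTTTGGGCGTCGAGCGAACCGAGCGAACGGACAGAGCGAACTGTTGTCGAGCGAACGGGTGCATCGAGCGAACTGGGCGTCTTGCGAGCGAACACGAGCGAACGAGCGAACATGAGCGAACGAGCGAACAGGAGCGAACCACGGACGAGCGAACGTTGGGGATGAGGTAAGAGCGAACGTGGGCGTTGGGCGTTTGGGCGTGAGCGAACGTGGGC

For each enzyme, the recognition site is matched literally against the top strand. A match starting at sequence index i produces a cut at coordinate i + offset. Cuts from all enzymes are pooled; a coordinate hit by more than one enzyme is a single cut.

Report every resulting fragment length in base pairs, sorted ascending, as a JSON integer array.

Per-enzyme occurrences:
  TgoVI (TGGGCGT, off=1): starts [2, 11, 34, 104, 210, 217, 225] → cuts [3, 12, 35, 105, 211, 218, 226]
  YnoX (GAGCGAAC, off=4): starts [24, 42, 51, 64, 79, 96, 116, 126, 134, 144, 152, 162, 177, 201, 232] → cuts [28, 46, 55, 68, 83, 100, 120, 130, 138, 148, 156, 166, 181, 205, 236]

All cut coordinates (distinct, sorted): [3, 12, 28, 35, 46, 55, 68, 83, 100, 105, 120, 130, 138, 148, 156, 166, 181, 205, 211, 218, 226, 236]

Fragment lengths:
  3→12: 9 bp
  12→28: 16 bp
  28→35: 7 bp
  35→46: 11 bp
  46→55: 9 bp
  55→68: 13 bp
  68→83: 15 bp
  83→100: 17 bp
  100→105: 5 bp
  105→120: 15 bp
  120→130: 10 bp
  130→138: 8 bp
  138→148: 10 bp
  148→156: 8 bp
  156→166: 10 bp
  166→181: 15 bp
  181→205: 24 bp
  205→211: 6 bp
  211→218: 7 bp
  218→226: 8 bp
  226→236: 10 bp
  236→3 (wrap): 246-236+3 = 13 bp

[5,6,7,7,8,8,8,9,9,10,10,10,10,11,13,13,15,15,15,16,17,24]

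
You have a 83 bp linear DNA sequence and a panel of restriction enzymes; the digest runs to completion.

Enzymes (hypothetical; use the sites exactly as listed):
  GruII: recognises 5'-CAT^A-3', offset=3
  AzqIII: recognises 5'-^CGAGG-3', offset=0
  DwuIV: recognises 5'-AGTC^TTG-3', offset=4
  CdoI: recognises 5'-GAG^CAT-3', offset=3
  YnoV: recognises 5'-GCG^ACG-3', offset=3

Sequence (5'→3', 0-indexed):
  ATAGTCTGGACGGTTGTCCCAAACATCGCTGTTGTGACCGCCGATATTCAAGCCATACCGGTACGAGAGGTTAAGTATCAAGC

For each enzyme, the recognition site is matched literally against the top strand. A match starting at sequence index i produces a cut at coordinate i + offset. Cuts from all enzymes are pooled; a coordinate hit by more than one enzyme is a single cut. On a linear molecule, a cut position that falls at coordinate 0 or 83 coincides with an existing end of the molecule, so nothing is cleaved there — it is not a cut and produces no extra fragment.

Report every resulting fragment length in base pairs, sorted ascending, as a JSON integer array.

[27,56]

Scan for sites:
  GruII (CATA, off=3): starts [53] → cuts [56]
  AzqIII (CGAGG, off=0): no sites
  DwuIV (AGTCTTG, off=4): no sites
  CdoI (GAGCAT, off=3): no sites
  YnoV (GCGACG, off=3): no sites

Pooled cuts: [56]

Fragments:
  [0,56): 56 bp
  [56,83): 27 bp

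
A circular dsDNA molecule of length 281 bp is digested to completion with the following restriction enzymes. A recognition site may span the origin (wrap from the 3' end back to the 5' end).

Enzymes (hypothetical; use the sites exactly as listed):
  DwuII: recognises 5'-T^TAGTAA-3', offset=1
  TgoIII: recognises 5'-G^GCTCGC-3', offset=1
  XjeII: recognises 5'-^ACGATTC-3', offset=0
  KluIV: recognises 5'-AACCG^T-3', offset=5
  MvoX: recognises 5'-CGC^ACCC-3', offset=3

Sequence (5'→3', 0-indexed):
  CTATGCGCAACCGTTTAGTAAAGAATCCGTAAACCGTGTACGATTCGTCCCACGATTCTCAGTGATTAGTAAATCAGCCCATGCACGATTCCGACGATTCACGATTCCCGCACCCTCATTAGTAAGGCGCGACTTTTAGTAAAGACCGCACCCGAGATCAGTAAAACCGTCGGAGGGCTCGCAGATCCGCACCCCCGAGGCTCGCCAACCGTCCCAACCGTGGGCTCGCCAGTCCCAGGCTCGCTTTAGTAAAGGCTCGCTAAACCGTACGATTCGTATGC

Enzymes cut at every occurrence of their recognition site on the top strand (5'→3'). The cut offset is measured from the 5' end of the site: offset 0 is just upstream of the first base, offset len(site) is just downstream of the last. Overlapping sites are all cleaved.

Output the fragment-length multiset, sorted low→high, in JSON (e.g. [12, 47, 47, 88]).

Scan for sites:
  DwuII TTAGTAA/1: at [14, 65, 118, 135, 245] ⇒ [15, 66, 119, 136, 246]
  TgoIII GGCTCGC/1: at [175, 198, 222, 237, 253] ⇒ [176, 199, 223, 238, 254]
  XjeII ACGATTC/0: at [39, 51, 84, 93, 100, 268] ⇒ [39, 51, 84, 93, 100, 268]
  KluIV AACCGT/5: at [8, 31, 164, 206, 215, 262] ⇒ [13, 36, 169, 211, 220, 267]
  MvoX CGCACCC/3: at [108, 146, 187] ⇒ [111, 149, 190]

Pooled cuts: [13, 15, 36, 39, 51, 66, 84, 93, 100, 111, 119, 136, 149, 169, 176, 190, 199, 211, 220, 223, 238, 246, 254, 267, 268]

Fragments:
  13→15: 2 bp
  15→36: 21 bp
  36→39: 3 bp
  39→51: 12 bp
  51→66: 15 bp
  66→84: 18 bp
  84→93: 9 bp
  93→100: 7 bp
  100→111: 11 bp
  111→119: 8 bp
  119→136: 17 bp
  136→149: 13 bp
  149→169: 20 bp
  169→176: 7 bp
  176→190: 14 bp
  190→199: 9 bp
  199→211: 12 bp
  211→220: 9 bp
  220→223: 3 bp
  223→238: 15 bp
  238→246: 8 bp
  246→254: 8 bp
  254→267: 13 bp
  267→268: 1 bp
  268→13 (wrap): 281-268+13 = 26 bp

[1,2,3,3,7,7,8,8,8,9,9,9,11,12,12,13,13,14,15,15,17,18,20,21,26]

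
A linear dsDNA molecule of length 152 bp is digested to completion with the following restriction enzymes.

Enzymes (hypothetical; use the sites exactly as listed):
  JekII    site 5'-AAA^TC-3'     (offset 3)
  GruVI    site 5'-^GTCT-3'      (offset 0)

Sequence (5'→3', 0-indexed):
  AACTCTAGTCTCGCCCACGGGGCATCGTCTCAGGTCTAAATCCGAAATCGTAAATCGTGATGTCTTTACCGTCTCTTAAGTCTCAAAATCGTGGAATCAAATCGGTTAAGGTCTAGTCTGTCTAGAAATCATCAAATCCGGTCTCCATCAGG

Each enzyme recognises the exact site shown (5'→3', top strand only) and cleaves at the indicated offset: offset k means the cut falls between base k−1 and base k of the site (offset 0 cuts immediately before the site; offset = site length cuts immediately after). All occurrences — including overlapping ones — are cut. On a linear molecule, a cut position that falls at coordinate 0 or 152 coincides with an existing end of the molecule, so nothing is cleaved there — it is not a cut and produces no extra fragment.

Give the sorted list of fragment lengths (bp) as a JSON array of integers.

[4,4,5,7,7,7,7,7,7,8,9,9,9,9,9,12,13,19]

Site scan:
  JekII (AAATC, off=3): starts [37, 44, 51, 85, 98, 125, 133] → cuts [40, 47, 54, 88, 101, 128, 136]
  GruVI (GTCT, off=0): starts [7, 26, 33, 61, 70, 79, 110, 115, 119, 140] → cuts [7, 26, 33, 61, 70, 79, 110, 115, 119, 140]

Pooled cuts: [7, 26, 33, 40, 47, 54, 61, 70, 79, 88, 101, 110, 115, 119, 128, 136, 140]

Fragment lengths:
  [0,7): 7 bp
  [7,26): 19 bp
  [26,33): 7 bp
  [33,40): 7 bp
  [40,47): 7 bp
  [47,54): 7 bp
  [54,61): 7 bp
  [61,70): 9 bp
  [70,79): 9 bp
  [79,88): 9 bp
  [88,101): 13 bp
  [101,110): 9 bp
  [110,115): 5 bp
  [115,119): 4 bp
  [119,128): 9 bp
  [128,136): 8 bp
  [136,140): 4 bp
  [140,152): 12 bp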